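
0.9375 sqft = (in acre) 1 sqft = 0.09290304 m^2, so 0.9375 sqft = 0.9375 * 0.09290304 = 0.0870966 m^2. 1 acre = 4046.8564 m^2, so 0.0870966 m^2 = 0.0870966 / 4046.8564 = 2.1522039e-05 acre ≈ 2.152e-05 acre (4 s.f.). Final answer: 2.152e-05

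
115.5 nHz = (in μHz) 0.1155. Check: 1 nHz = 1e-09 Hz, so 115.5 nHz = 115.5 * 1e-09 = 1.155e-07 Hz. 1 μHz = 1e-06 Hz, so 1.155e-07 Hz = 1.155e-07 / 1e-06 = 0.1155 μHz.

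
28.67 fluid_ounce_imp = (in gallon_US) 0.2152. Check: 1 fluid_ounce_imp = 2.8413063e-05 m^3, so 28.67 fluid_ounce_imp = 28.67 * 2.8413063e-05 = 0.0008146025 m^3. 1 gallon_US = 0.0037854118 m^3, so 0.0008146025 m^3 = 0.0008146025 / 0.0037854118 = 0.21519521 gallon_US ≈ 0.2152 gallon_US (4 s.f.).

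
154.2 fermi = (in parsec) 4.997e-30. Check: 1 fermi = 1e-15 m, so 154.2 fermi = 154.2 * 1e-15 = 1.542e-13 m. 1 parsec = 3.0856776e+16 m, so 1.542e-13 m = 1.542e-13 / 3.0856776e+16 = 4.9972817e-30 parsec ≈ 4.997e-30 parsec (4 s.f.).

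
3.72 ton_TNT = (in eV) 9.715e+28. Check: 1 ton_TNT = 4.184e+09 J, so 3.72 ton_TNT = 3.72 * 4.184e+09 = 1.556448e+10 J. 1 eV = 1.6021766e-19 J, so 1.556448e+10 J = 1.556448e+10 / 1.6021766e-19 = 9.7145843e+28 eV ≈ 9.715e+28 eV (4 s.f.).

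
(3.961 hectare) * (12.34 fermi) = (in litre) 4.888e-07. Check: 1 hectare = 10000 m^2, so 3.961 hectare = 3.961 * 10000 = 39610 m^2. 1 fermi = 1e-15 m, so 12.34 fermi = 12.34 * 1e-15 = 1.234e-14 m. Combine: 39610 m^2 * 1.234e-14 m = 4.887874e-10 m^3. 1 litre = 0.001 m^3, so 4.887874e-10 m^3 = 4.887874e-10 / 0.001 = 4.887874e-07 litre ≈ 4.888e-07 litre (4 s.f.).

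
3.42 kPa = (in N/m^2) 3420. Check: 1 kPa = 1000 Pa, so 3.42 kPa = 3.42 * 1000 = 3420 Pa. 3420 Pa = 3420 N/m^2.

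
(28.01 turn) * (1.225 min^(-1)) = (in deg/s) 1 turn = 6.2831853 rad, so 28.01 turn = 28.01 * 6.2831853 = 175.99202 rad. 1 min^(-1) = 0.016666667 Hz, so 1.225 min^(-1) = 1.225 * 0.016666667 = 0.020416667 Hz. Combine: 175.99202 rad * 0.020416667 Hz = 3.5931704 rad/s. 1 deg/s = 0.017453293 rad/s, so 3.5931704 rad/s = 3.5931704 / 0.017453293 = 205.8735 deg/s ≈ 205.9 deg/s (4 s.f.). Final answer: 205.9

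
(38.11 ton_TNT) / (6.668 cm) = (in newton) 1 ton_TNT = 4.184e+09 J, so 38.11 ton_TNT = 38.11 * 4.184e+09 = 1.5945224e+11 J. 1 cm = 0.01 m, so 6.668 cm = 6.668 * 0.01 = 0.06668 m. Combine: 1.5945224e+11 J / 0.06668 m = 2.3913053e+12 N. 2.3913053e+12 N = 2.3913053e+12 newton ≈ 2.391e+12 newton (4 s.f.). Final answer: 2.391e+12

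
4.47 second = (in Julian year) 1.416e-07. Check: 4.47 second = 4.47 s. 1 Julian year = 31557600 s, so 4.47 s = 4.47 / 31557600 = 1.4164575e-07 Julian year ≈ 1.416e-07 Julian year (4 s.f.).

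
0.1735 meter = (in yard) 0.1735 meter = 0.1735 m. 1 yard = 0.9144 m, so 0.1735 m = 0.1735 / 0.9144 = 0.18974191 yard ≈ 0.1897 yard (4 s.f.). Final answer: 0.1897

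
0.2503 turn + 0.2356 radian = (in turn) 1 turn = 6.2831853 rad, so 0.2503 turn = 0.2503 * 6.2831853 = 1.5726813 rad. 0.2356 radian = 0.2356 rad. Sum: 1.5726813 + 0.2356 = 1.8082813 rad. 1 turn = 6.2831853 rad, so 1.8082813 rad = 1.8082813 / 6.2831853 = 0.2877969 turn ≈ 0.2878 turn (4 s.f.). Final answer: 0.2878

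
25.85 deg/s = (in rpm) 1 deg/s = 0.017453293 rad/s, so 25.85 deg/s = 25.85 * 0.017453293 = 0.45116761 rad/s. 1 rpm = 0.10471976 rad/s, so 0.45116761 rad/s = 0.45116761 / 0.10471976 = 4.3083333 rpm ≈ 4.308 rpm (4 s.f.). Final answer: 4.308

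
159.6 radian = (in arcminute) 159.6 radian = 159.6 rad. 1 arcminute = 0.00029088821 rad, so 159.6 rad = 159.6 / 0.00029088821 = 548664.38 arcminute ≈ 5.487e+05 arcminute (4 s.f.). Final answer: 5.487e+05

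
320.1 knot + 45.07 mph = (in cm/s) 1 knot = 0.51444444 m/s, so 320.1 knot = 320.1 * 0.51444444 = 164.67367 m/s. 1 mph = 0.44704 m/s, so 45.07 mph = 45.07 * 0.44704 = 20.148093 m/s. Sum: 164.67367 + 20.148093 = 184.82176 m/s. 1 cm/s = 0.01 m/s, so 184.82176 m/s = 184.82176 / 0.01 = 18482.176 cm/s ≈ 1.848e+04 cm/s (4 s.f.). Final answer: 1.848e+04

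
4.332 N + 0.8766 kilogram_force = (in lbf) 4.332 N is already in N. 1 kilogram_force = 9.80665 N, so 0.8766 kilogram_force = 0.8766 * 9.80665 = 8.5965094 N. Sum: 4.332 + 8.5965094 = 12.928509 N. 1 lbf = 4.4482216 N, so 12.928509 N = 12.928509 / 4.4482216 = 2.9064445 lbf ≈ 2.906 lbf (4 s.f.). Final answer: 2.906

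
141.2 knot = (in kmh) 261.5. Check: 1 knot = 0.51444444 m/s, so 141.2 knot = 141.2 * 0.51444444 = 72.639556 m/s. 1 kmh = 0.27777778 m/s, so 72.639556 m/s = 72.639556 / 0.27777778 = 261.5024 kmh ≈ 261.5 kmh (4 s.f.).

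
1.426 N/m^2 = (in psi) 0.0002068. Check: 1.426 N/m^2 = 1.426 Pa. 1 psi = 6894.7573 Pa, so 1.426 Pa = 1.426 / 6894.7573 = 0.00020682381 psi ≈ 0.0002068 psi (4 s.f.).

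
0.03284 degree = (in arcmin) 1.97. Check: 1 degree = 0.017453293 rad, so 0.03284 degree = 0.03284 * 0.017453293 = 0.00057316613 rad. 1 arcmin = 0.00029088821 rad, so 0.00057316613 rad = 0.00057316613 / 0.00029088821 = 1.9704 arcmin ≈ 1.97 arcmin (4 s.f.).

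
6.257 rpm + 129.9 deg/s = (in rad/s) 1 rpm = 0.10471976 rad/s, so 6.257 rpm = 6.257 * 0.10471976 = 0.65523151 rad/s. 1 deg/s = 0.017453293 rad/s, so 129.9 deg/s = 129.9 * 0.017453293 = 2.2671827 rad/s. Sum: 0.65523151 + 2.2671827 = 2.9224142 rad/s. Result: 2.9224142 rad/s ≈ 2.922 rad/s (4 s.f.). Final answer: 2.922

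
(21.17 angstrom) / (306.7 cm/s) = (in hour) 1 angstrom = 1e-10 m, so 21.17 angstrom = 21.17 * 1e-10 = 2.117e-09 m. 1 cm/s = 0.01 m/s, so 306.7 cm/s = 306.7 * 0.01 = 3.067 m/s. Combine: 2.117e-09 m / 3.067 m/s = 6.9025106e-10 s. 1 hour = 3600 s, so 6.9025106e-10 s = 6.9025106e-10 / 3600 = 1.9173641e-13 hour ≈ 1.917e-13 hour (4 s.f.). Final answer: 1.917e-13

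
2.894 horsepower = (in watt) 1 horsepower = 745.69987 W, so 2.894 horsepower = 2.894 * 745.69987 = 2158.0554 W. 2158.0554 W = 2158.0554 watt ≈ 2158 watt (4 s.f.). Final answer: 2158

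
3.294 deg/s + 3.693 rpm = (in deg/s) 1 deg/s = 0.017453293 rad/s, so 3.294 deg/s = 3.294 * 0.017453293 = 0.057491146 rad/s. 1 rpm = 0.10471976 rad/s, so 3.693 rpm = 3.693 * 0.10471976 = 0.38673006 rad/s. Sum: 0.057491146 + 0.38673006 = 0.4442212 rad/s. 1 deg/s = 0.017453293 rad/s, so 0.4442212 rad/s = 0.4442212 / 0.017453293 = 25.452 deg/s ≈ 25.45 deg/s (4 s.f.). Final answer: 25.45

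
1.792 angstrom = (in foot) 1 angstrom = 1e-10 m, so 1.792 angstrom = 1.792 * 1e-10 = 1.792e-10 m. 1 foot = 0.3048 m, so 1.792e-10 m = 1.792e-10 / 0.3048 = 5.8792651e-10 foot ≈ 5.879e-10 foot (4 s.f.). Final answer: 5.879e-10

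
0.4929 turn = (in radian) 1 turn = 6.2831853 rad, so 0.4929 turn = 0.4929 * 6.2831853 = 3.096982 rad. 3.096982 rad = 3.096982 radian ≈ 3.097 radian (4 s.f.). Final answer: 3.097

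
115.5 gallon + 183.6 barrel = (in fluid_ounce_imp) 1.043e+06. Check: 1 gallon = 0.0037854118 m^3, so 115.5 gallon = 115.5 * 0.0037854118 = 0.43721506 m^3. 1 barrel = 0.15898729 m^3, so 183.6 barrel = 183.6 * 0.15898729 = 29.190067 m^3. Sum: 0.43721506 + 29.190067 = 29.627282 m^3. 1 fluid_ounce_imp = 2.8413063e-05 m^3, so 29.627282 m^3 = 29.627282 / 2.8413063e-05 = 1042734.6 fluid_ounce_imp ≈ 1.043e+06 fluid_ounce_imp (4 s.f.).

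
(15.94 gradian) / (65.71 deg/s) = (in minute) 1 gradian = 0.015707963 rad, so 15.94 gradian = 15.94 * 0.015707963 = 0.25038493 rad. 1 deg/s = 0.017453293 rad/s, so 65.71 deg/s = 65.71 * 0.017453293 = 1.1468559 rad/s. Combine: 0.25038493 rad / 1.1468559 rad/s = 0.21832293 s. 1 minute = 60 s, so 0.21832293 s = 0.21832293 / 60 = 0.0036387156 minute ≈ 0.003639 minute (4 s.f.). Final answer: 0.003639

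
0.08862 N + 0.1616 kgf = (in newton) 1.673. Check: 0.08862 N is already in N. 1 kgf = 9.80665 N, so 0.1616 kgf = 0.1616 * 9.80665 = 1.5847546 N. Sum: 0.08862 + 1.5847546 = 1.6733746 N. 1.6733746 N = 1.6733746 newton ≈ 1.673 newton (4 s.f.).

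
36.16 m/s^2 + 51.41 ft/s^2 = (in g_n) 36.16 m/s^2 is already in m/s^2. 1 ft/s^2 = 0.3048 m/s^2, so 51.41 ft/s^2 = 51.41 * 0.3048 = 15.669768 m/s^2. Sum: 36.16 + 15.669768 = 51.829768 m/s^2. 1 g_n = 9.80665 m/s^2, so 51.829768 m/s^2 = 51.829768 / 9.80665 = 5.2851655 g_n ≈ 5.285 g_n (4 s.f.). Final answer: 5.285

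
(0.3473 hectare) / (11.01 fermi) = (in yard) 1 hectare = 10000 m^2, so 0.3473 hectare = 0.3473 * 10000 = 3473 m^2. 1 fermi = 1e-15 m, so 11.01 fermi = 11.01 * 1e-15 = 1.101e-14 m. Combine: 3473 m^2 / 1.101e-14 m = 3.1544051e+17 m. 1 yard = 0.9144 m, so 3.1544051e+17 m = 3.1544051e+17 / 0.9144 = 3.4496994e+17 yard ≈ 3.45e+17 yard (4 s.f.). Final answer: 3.45e+17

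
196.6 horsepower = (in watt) 1.466e+05. Check: 1 horsepower = 745.69987 W, so 196.6 horsepower = 196.6 * 745.69987 = 146604.59 W. 146604.59 W = 146604.59 watt ≈ 1.466e+05 watt (4 s.f.).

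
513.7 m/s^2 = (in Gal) 5.137e+04. Check: 1 Gal = 0.01 m/s^2, so 513.7 m/s^2 = 513.7 / 0.01 = 51370 Gal ≈ 5.137e+04 Gal (4 s.f.).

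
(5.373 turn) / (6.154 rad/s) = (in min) 0.09143. Check: 1 turn = 6.2831853 rad, so 5.373 turn = 5.373 * 6.2831853 = 33.759555 rad. 6.154 rad/s is already in rad/s. Combine: 33.759555 rad / 6.154 rad/s = 5.4857905 s. 1 min = 60 s, so 5.4857905 s = 5.4857905 / 60 = 0.091429841 min ≈ 0.09143 min (4 s.f.).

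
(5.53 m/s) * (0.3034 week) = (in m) 5.53 m/s is already in m/s. 1 week = 604800 s, so 0.3034 week = 0.3034 * 604800 = 183496.32 s. Combine: 5.53 m/s * 183496.32 s = 1014734.6 m. Result: 1014734.6 m ≈ 1.015e+06 m (4 s.f.). Final answer: 1.015e+06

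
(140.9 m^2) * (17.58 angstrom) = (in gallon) 140.9 m^2 is already in m^2. 1 angstrom = 1e-10 m, so 17.58 angstrom = 17.58 * 1e-10 = 1.758e-09 m. Combine: 140.9 m^2 * 1.758e-09 m = 2.477022e-07 m^3. 1 gallon = 0.0037854118 m^3, so 2.477022e-07 m^3 = 2.477022e-07 / 0.0037854118 = 6.5435999e-05 gallon ≈ 6.544e-05 gallon (4 s.f.). Final answer: 6.544e-05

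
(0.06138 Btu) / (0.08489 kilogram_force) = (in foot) 1 Btu = 1055.0559 J, so 0.06138 Btu = 0.06138 * 1055.0559 = 64.759328 J. 1 kilogram_force = 9.80665 N, so 0.08489 kilogram_force = 0.08489 * 9.80665 = 0.83248652 N. Combine: 64.759328 J / 0.83248652 N = 77.790243 m. 1 foot = 0.3048 m, so 77.790243 m = 77.790243 / 0.3048 = 255.21733 foot ≈ 255.2 foot (4 s.f.). Final answer: 255.2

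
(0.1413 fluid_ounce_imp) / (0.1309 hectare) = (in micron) 0.003067. Check: 1 fluid_ounce_imp = 2.8413063e-05 m^3, so 0.1413 fluid_ounce_imp = 0.1413 * 2.8413063e-05 = 4.0147657e-06 m^3. 1 hectare = 10000 m^2, so 0.1309 hectare = 0.1309 * 10000 = 1309 m^2. Combine: 4.0147657e-06 m^3 / 1309 m^2 = 3.0670479e-09 m. 1 micron = 1e-06 m, so 3.0670479e-09 m = 3.0670479e-09 / 1e-06 = 0.0030670479 micron ≈ 0.003067 micron (4 s.f.).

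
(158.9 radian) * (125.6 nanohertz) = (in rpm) 0.0001906. Check: 158.9 radian = 158.9 rad. 1 nanohertz = 1e-09 Hz, so 125.6 nanohertz = 125.6 * 1e-09 = 1.256e-07 Hz. Combine: 158.9 rad * 1.256e-07 Hz = 1.995784e-05 rad/s. 1 rpm = 0.10471976 rad/s, so 1.995784e-05 rad/s = 1.995784e-05 / 0.10471976 = 0.00019058333 rpm ≈ 0.0001906 rpm (4 s.f.).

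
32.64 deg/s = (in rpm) 1 deg/s = 0.017453293 rad/s, so 32.64 deg/s = 32.64 * 0.017453293 = 0.56967547 rad/s. 1 rpm = 0.10471976 rad/s, so 0.56967547 rad/s = 0.56967547 / 0.10471976 = 5.44 rpm. Final answer: 5.44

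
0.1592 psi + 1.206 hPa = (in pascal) 1218. Check: 1 psi = 6894.7573 Pa, so 0.1592 psi = 0.1592 * 6894.7573 = 1097.6454 Pa. 1 hPa = 100 Pa, so 1.206 hPa = 1.206 * 100 = 120.6 Pa. Sum: 1097.6454 + 120.6 = 1218.2454 Pa. 1218.2454 Pa = 1218.2454 pascal ≈ 1218 pascal (4 s.f.).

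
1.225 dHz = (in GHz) 1 dHz = 0.1 Hz, so 1.225 dHz = 1.225 * 0.1 = 0.1225 Hz. 1 GHz = 1e+09 Hz, so 0.1225 Hz = 0.1225 / 1e+09 = 1.225e-10 GHz. Final answer: 1.225e-10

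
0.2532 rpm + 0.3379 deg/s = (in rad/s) 0.03241. Check: 1 rpm = 0.10471976 rad/s, so 0.2532 rpm = 0.2532 * 0.10471976 = 0.026515042 rad/s. 1 deg/s = 0.017453293 rad/s, so 0.3379 deg/s = 0.3379 * 0.017453293 = 0.0058974675 rad/s. Sum: 0.026515042 + 0.0058974675 = 0.03241251 rad/s. Result: 0.03241251 rad/s ≈ 0.03241 rad/s (4 s.f.).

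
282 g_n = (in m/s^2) 2765. Check: 1 g_n = 9.80665 m/s^2, so 282 g_n = 282 * 9.80665 = 2765.4753 m/s^2. Result: 2765.4753 m/s^2 ≈ 2765 m/s^2 (4 s.f.).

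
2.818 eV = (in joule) 1 eV = 1.6021766e-19 J, so 2.818 eV = 2.818 * 1.6021766e-19 = 4.5149338e-19 J. 4.5149338e-19 J = 4.5149338e-19 joule ≈ 4.515e-19 joule (4 s.f.). Final answer: 4.515e-19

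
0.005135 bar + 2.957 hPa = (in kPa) 0.8092. Check: 1 bar = 100000 Pa, so 0.005135 bar = 0.005135 * 100000 = 513.5 Pa. 1 hPa = 100 Pa, so 2.957 hPa = 2.957 * 100 = 295.7 Pa. Sum: 513.5 + 295.7 = 809.2 Pa. 1 kPa = 1000 Pa, so 809.2 Pa = 809.2 / 1000 = 0.8092 kPa.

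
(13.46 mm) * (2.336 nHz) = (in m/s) 1 mm = 0.001 m, so 13.46 mm = 13.46 * 0.001 = 0.01346 m. 1 nHz = 1e-09 Hz, so 2.336 nHz = 2.336 * 1e-09 = 2.336e-09 Hz. Combine: 0.01346 m * 2.336e-09 Hz = 3.144256e-11 m/s. Result: 3.144256e-11 m/s ≈ 3.144e-11 m/s (4 s.f.). Final answer: 3.144e-11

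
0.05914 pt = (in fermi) 1 pt = 0.00035277778 m, so 0.05914 pt = 0.05914 * 0.00035277778 = 2.0863278e-05 m. 1 fermi = 1e-15 m, so 2.0863278e-05 m = 2.0863278e-05 / 1e-15 = 2.0863278e+10 fermi ≈ 2.086e+10 fermi (4 s.f.). Final answer: 2.086e+10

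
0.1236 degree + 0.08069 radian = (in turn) 1 degree = 0.017453293 rad, so 0.1236 degree = 0.1236 * 0.017453293 = 0.002157227 rad. 0.08069 radian = 0.08069 rad. Sum: 0.002157227 + 0.08069 = 0.082847227 rad. 1 turn = 6.2831853 rad, so 0.082847227 rad = 0.082847227 / 6.2831853 = 0.013185546 turn ≈ 0.01319 turn (4 s.f.). Final answer: 0.01319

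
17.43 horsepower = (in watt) 1 horsepower = 745.69987 W, so 17.43 horsepower = 17.43 * 745.69987 = 12997.549 W. 12997.549 W = 12997.549 watt ≈ 1.3e+04 watt (4 s.f.). Final answer: 1.3e+04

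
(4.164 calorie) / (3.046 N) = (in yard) 1 calorie = 4.184 J, so 4.164 calorie = 4.164 * 4.184 = 17.422176 J. 3.046 N is already in N. Combine: 17.422176 J / 3.046 N = 5.7196901 m. 1 yard = 0.9144 m, so 5.7196901 m = 5.7196901 / 0.9144 = 6.2551291 yard ≈ 6.255 yard (4 s.f.). Final answer: 6.255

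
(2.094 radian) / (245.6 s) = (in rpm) 2.094 radian = 2.094 rad. 245.6 s is already in s. Combine: 2.094 rad / 245.6 s = 0.0085260586 rad/s. 1 rpm = 0.10471976 rad/s, so 0.0085260586 rad/s = 0.0085260586 / 0.10471976 = 0.081417863 rpm ≈ 0.08142 rpm (4 s.f.). Final answer: 0.08142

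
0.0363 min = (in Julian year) 1 min = 60 s, so 0.0363 min = 0.0363 * 60 = 2.178 s. 1 Julian year = 31557600 s, so 2.178 s = 2.178 / 31557600 = 6.9016655e-08 Julian year ≈ 6.902e-08 Julian year (4 s.f.). Final answer: 6.902e-08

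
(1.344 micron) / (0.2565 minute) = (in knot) 1.698e-07. Check: 1 micron = 1e-06 m, so 1.344 micron = 1.344 * 1e-06 = 1.344e-06 m. 1 minute = 60 s, so 0.2565 minute = 0.2565 * 60 = 15.39 s. Combine: 1.344e-06 m / 15.39 s = 8.7329435e-08 m/s. 1 knot = 0.51444444 m/s, so 8.7329435e-08 m/s = 8.7329435e-08 / 0.51444444 = 1.6975484e-07 knot ≈ 1.698e-07 knot (4 s.f.).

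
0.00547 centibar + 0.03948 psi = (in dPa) 2777. Check: 1 centibar = 1000 Pa, so 0.00547 centibar = 0.00547 * 1000 = 5.47 Pa. 1 psi = 6894.7573 Pa, so 0.03948 psi = 0.03948 * 6894.7573 = 272.20502 Pa. Sum: 5.47 + 272.20502 = 277.67502 Pa. 1 dPa = 0.1 Pa, so 277.67502 Pa = 277.67502 / 0.1 = 2776.7502 dPa ≈ 2777 dPa (4 s.f.).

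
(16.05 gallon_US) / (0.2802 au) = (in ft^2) 1.56e-11. Check: 1 gallon_US = 0.0037854118 m^3, so 16.05 gallon_US = 16.05 * 0.0037854118 = 0.060755859 m^3. 1 au = 1.4959787e+11 m, so 0.2802 au = 0.2802 * 1.4959787e+11 = 4.1917323e+10 m. Combine: 0.060755859 m^3 / 4.1917323e+10 m = 1.4494212e-12 m^2. 1 ft^2 = 0.09290304 m^2, so 1.4494212e-12 m^2 = 1.4494212e-12 / 0.09290304 = 1.560144e-11 ft^2 ≈ 1.56e-11 ft^2 (4 s.f.).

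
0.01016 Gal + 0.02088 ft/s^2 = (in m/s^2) 1 Gal = 0.01 m/s^2, so 0.01016 Gal = 0.01016 * 0.01 = 0.0001016 m/s^2. 1 ft/s^2 = 0.3048 m/s^2, so 0.02088 ft/s^2 = 0.02088 * 0.3048 = 0.006364224 m/s^2. Sum: 0.0001016 + 0.006364224 = 0.006465824 m/s^2. Result: 0.006465824 m/s^2 ≈ 0.006466 m/s^2 (4 s.f.). Final answer: 0.006466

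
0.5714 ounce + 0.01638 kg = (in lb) 1 ounce = 0.028349523 kg, so 0.5714 ounce = 0.5714 * 0.028349523 = 0.016198918 kg. 0.01638 kg is already in kg. Sum: 0.016198918 + 0.01638 = 0.032578918 kg. 1 lb = 0.45359237 kg, so 0.032578918 kg = 0.032578918 / 0.45359237 = 0.071824219 lb ≈ 0.07182 lb (4 s.f.). Final answer: 0.07182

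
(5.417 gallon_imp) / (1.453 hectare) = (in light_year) 1.791e-22. Check: 1 gallon_imp = 0.00454609 m^3, so 5.417 gallon_imp = 5.417 * 0.00454609 = 0.02462617 m^3. 1 hectare = 10000 m^2, so 1.453 hectare = 1.453 * 10000 = 14530 m^2. Combine: 0.02462617 m^3 / 14530 m^2 = 1.6948499e-06 m. 1 light_year = 9.4607305e+15 m, so 1.6948499e-06 m = 1.6948499e-06 / 9.4607305e+15 = 1.7914578e-22 light_year ≈ 1.791e-22 light_year (4 s.f.).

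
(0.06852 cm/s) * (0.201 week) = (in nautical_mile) 1 cm/s = 0.01 m/s, so 0.06852 cm/s = 0.06852 * 0.01 = 0.0006852 m/s. 1 week = 604800 s, so 0.201 week = 0.201 * 604800 = 121564.8 s. Combine: 0.0006852 m/s * 121564.8 s = 83.296201 m. 1 nautical_mile = 1852 m, so 83.296201 m = 83.296201 / 1852 = 0.04497635 nautical_mile ≈ 0.04498 nautical_mile (4 s.f.). Final answer: 0.04498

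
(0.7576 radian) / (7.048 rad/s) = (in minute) 0.001792. Check: 0.7576 radian = 0.7576 rad. 7.048 rad/s is already in rad/s. Combine: 0.7576 rad / 7.048 rad/s = 0.10749149 s. 1 minute = 60 s, so 0.10749149 s = 0.10749149 / 60 = 0.0017915248 minute ≈ 0.001792 minute (4 s.f.).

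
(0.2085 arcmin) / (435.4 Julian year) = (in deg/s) 2.529e-13. Check: 1 arcmin = 0.00029088821 rad, so 0.2085 arcmin = 0.2085 * 0.00029088821 = 6.0650192e-05 rad. 1 Julian year = 31557600 s, so 435.4 Julian year = 435.4 * 31557600 = 1.3740179e+10 s. Combine: 6.0650192e-05 rad / 1.3740179e+10 s = 4.4140758e-15 rad/s. 1 deg/s = 0.017453293 rad/s, so 4.4140758e-15 rad/s = 4.4140758e-15 / 0.017453293 = 2.5290791e-13 deg/s ≈ 2.529e-13 deg/s (4 s.f.).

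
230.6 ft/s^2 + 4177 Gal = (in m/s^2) 112.1. Check: 1 ft/s^2 = 0.3048 m/s^2, so 230.6 ft/s^2 = 230.6 * 0.3048 = 70.28688 m/s^2. 1 Gal = 0.01 m/s^2, so 4177 Gal = 4177 * 0.01 = 41.77 m/s^2. Sum: 70.28688 + 41.77 = 112.05688 m/s^2. Result: 112.05688 m/s^2 ≈ 112.1 m/s^2 (4 s.f.).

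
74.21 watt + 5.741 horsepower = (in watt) 4355. Check: 74.21 watt = 74.21 W. 1 horsepower = 745.69987 W, so 5.741 horsepower = 5.741 * 745.69987 = 4281.063 W. Sum: 74.21 + 4281.063 = 4355.273 W. 4355.273 W = 4355.273 watt ≈ 4355 watt (4 s.f.).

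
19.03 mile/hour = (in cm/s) 1 mile/hour = 0.44704 m/s, so 19.03 mile/hour = 19.03 * 0.44704 = 8.5071712 m/s. 1 cm/s = 0.01 m/s, so 8.5071712 m/s = 8.5071712 / 0.01 = 850.71712 cm/s ≈ 850.7 cm/s (4 s.f.). Final answer: 850.7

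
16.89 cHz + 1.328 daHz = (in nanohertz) 1.345e+10. Check: 1 cHz = 0.01 Hz, so 16.89 cHz = 16.89 * 0.01 = 0.1689 Hz. 1 daHz = 10 Hz, so 1.328 daHz = 1.328 * 10 = 13.28 Hz. Sum: 0.1689 + 13.28 = 13.4489 Hz. 1 nanohertz = 1e-09 Hz, so 13.4489 Hz = 13.4489 / 1e-09 = 1.34489e+10 nanohertz ≈ 1.345e+10 nanohertz (4 s.f.).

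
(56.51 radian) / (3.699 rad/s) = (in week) 56.51 radian = 56.51 rad. 3.699 rad/s is already in rad/s. Combine: 56.51 rad / 3.699 rad/s = 15.277102 s. 1 week = 604800 s, so 15.277102 s = 15.277102 / 604800 = 2.5259758e-05 week ≈ 2.526e-05 week (4 s.f.). Final answer: 2.526e-05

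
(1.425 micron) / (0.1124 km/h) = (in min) 1 micron = 1e-06 m, so 1.425 micron = 1.425 * 1e-06 = 1.425e-06 m. 1 km/h = 0.27777778 m/s, so 0.1124 km/h = 0.1124 * 0.27777778 = 0.031222222 m/s. Combine: 1.425e-06 m / 0.031222222 m/s = 4.5640569e-05 s. 1 min = 60 s, so 4.5640569e-05 s = 4.5640569e-05 / 60 = 7.6067616e-07 min ≈ 7.607e-07 min (4 s.f.). Final answer: 7.607e-07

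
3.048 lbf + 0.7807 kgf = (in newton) 21.21. Check: 1 lbf = 4.4482216 N, so 3.048 lbf = 3.048 * 4.4482216 = 13.558179 N. 1 kgf = 9.80665 N, so 0.7807 kgf = 0.7807 * 9.80665 = 7.6560517 N. Sum: 13.558179 + 7.6560517 = 21.214231 N. 21.214231 N = 21.214231 newton ≈ 21.21 newton (4 s.f.).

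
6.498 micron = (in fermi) 6.498e+09. Check: 1 micron = 1e-06 m, so 6.498 micron = 6.498 * 1e-06 = 6.498e-06 m. 1 fermi = 1e-15 m, so 6.498e-06 m = 6.498e-06 / 1e-15 = 6.498e+09 fermi.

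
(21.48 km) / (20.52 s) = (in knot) 1 km = 1000 m, so 21.48 km = 21.48 * 1000 = 21480 m. 20.52 s is already in s. Combine: 21480 m / 20.52 s = 1046.7836 m/s. 1 knot = 0.51444444 m/s, so 1046.7836 m/s = 1046.7836 / 0.51444444 = 2034.7846 knot ≈ 2035 knot (4 s.f.). Final answer: 2035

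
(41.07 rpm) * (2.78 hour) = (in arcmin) 1.48e+08. Check: 1 rpm = 0.10471976 rad/s, so 41.07 rpm = 41.07 * 0.10471976 = 4.3008403 rad/s. 1 hour = 3600 s, so 2.78 hour = 2.78 * 3600 = 10008 s. Combine: 4.3008403 rad/s * 10008 s = 43042.81 rad. 1 arcmin = 0.00029088821 rad, so 43042.81 rad = 43042.81 / 0.00029088821 = 1.4797028e+08 arcmin ≈ 1.48e+08 arcmin (4 s.f.).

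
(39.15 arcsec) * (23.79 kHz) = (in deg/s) 258.7. Check: 1 arcsec = 4.8481368e-06 rad, so 39.15 arcsec = 39.15 * 4.8481368e-06 = 0.00018980456 rad. 1 kHz = 1000 Hz, so 23.79 kHz = 23.79 * 1000 = 23790 Hz. Combine: 0.00018980456 rad * 23790 Hz = 4.5154504 rad/s. 1 deg/s = 0.017453293 rad/s, so 4.5154504 rad/s = 4.5154504 / 0.017453293 = 258.71625 deg/s ≈ 258.7 deg/s (4 s.f.).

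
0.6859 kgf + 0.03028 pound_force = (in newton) 1 kgf = 9.80665 N, so 0.6859 kgf = 0.6859 * 9.80665 = 6.7263812 N. 1 pound_force = 4.4482216 N, so 0.03028 pound_force = 0.03028 * 4.4482216 = 0.13469215 N. Sum: 6.7263812 + 0.13469215 = 6.8610734 N. 6.8610734 N = 6.8610734 newton ≈ 6.861 newton (4 s.f.). Final answer: 6.861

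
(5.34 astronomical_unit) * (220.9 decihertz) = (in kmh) 1 astronomical_unit = 1.4959787e+11 m, so 5.34 astronomical_unit = 5.34 * 1.4959787e+11 = 7.9885263e+11 m. 1 decihertz = 0.1 Hz, so 220.9 decihertz = 220.9 * 0.1 = 22.09 Hz. Combine: 7.9885263e+11 m * 22.09 Hz = 1.7646655e+13 m/s. 1 kmh = 0.27777778 m/s, so 1.7646655e+13 m/s = 1.7646655e+13 / 0.27777778 = 6.3527957e+13 kmh ≈ 6.353e+13 kmh (4 s.f.). Final answer: 6.353e+13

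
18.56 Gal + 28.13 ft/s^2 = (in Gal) 1 Gal = 0.01 m/s^2, so 18.56 Gal = 18.56 * 0.01 = 0.1856 m/s^2. 1 ft/s^2 = 0.3048 m/s^2, so 28.13 ft/s^2 = 28.13 * 0.3048 = 8.574024 m/s^2. Sum: 0.1856 + 8.574024 = 8.759624 m/s^2. 1 Gal = 0.01 m/s^2, so 8.759624 m/s^2 = 8.759624 / 0.01 = 875.9624 Gal ≈ 876 Gal (4 s.f.). Final answer: 876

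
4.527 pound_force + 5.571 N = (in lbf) 1 pound_force = 4.4482216 N, so 4.527 pound_force = 4.527 * 4.4482216 = 20.137099 N. 5.571 N is already in N. Sum: 20.137099 + 5.571 = 25.708099 N. 1 lbf = 4.4482216 N, so 25.708099 N = 25.708099 / 4.4482216 = 5.7794106 lbf ≈ 5.779 lbf (4 s.f.). Final answer: 5.779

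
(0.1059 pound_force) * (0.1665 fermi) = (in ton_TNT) 1 pound_force = 4.4482216 N, so 0.1059 pound_force = 0.1059 * 4.4482216 = 0.47106667 N. 1 fermi = 1e-15 m, so 0.1665 fermi = 0.1665 * 1e-15 = 1.665e-16 m. Combine: 0.47106667 N * 1.665e-16 m = 7.84326e-17 J. 1 ton_TNT = 4.184e+09 J, so 7.84326e-17 J = 7.84326e-17 / 4.184e+09 = 1.8745841e-26 ton_TNT ≈ 1.875e-26 ton_TNT (4 s.f.). Final answer: 1.875e-26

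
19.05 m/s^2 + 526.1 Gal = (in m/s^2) 19.05 m/s^2 is already in m/s^2. 1 Gal = 0.01 m/s^2, so 526.1 Gal = 526.1 * 0.01 = 5.261 m/s^2. Sum: 19.05 + 5.261 = 24.311 m/s^2. Result: 24.311 m/s^2 ≈ 24.31 m/s^2 (4 s.f.). Final answer: 24.31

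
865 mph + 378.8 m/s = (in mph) 1712. Check: 1 mph = 0.44704 m/s, so 865 mph = 865 * 0.44704 = 386.6896 m/s. 378.8 m/s is already in m/s. Sum: 386.6896 + 378.8 = 765.4896 m/s. 1 mph = 0.44704 m/s, so 765.4896 m/s = 765.4896 / 0.44704 = 1712.3515 mph ≈ 1712 mph (4 s.f.).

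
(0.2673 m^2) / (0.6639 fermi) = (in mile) 0.2673 m^2 is already in m^2. 1 fermi = 1e-15 m, so 0.6639 fermi = 0.6639 * 1e-15 = 6.639e-16 m. Combine: 0.2673 m^2 / 6.639e-16 m = 4.0262088e+14 m. 1 mile = 1609.344 m, so 4.0262088e+14 m = 4.0262088e+14 / 1609.344 = 2.5017701e+11 mile ≈ 2.502e+11 mile (4 s.f.). Final answer: 2.502e+11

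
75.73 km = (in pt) 1 km = 1000 m, so 75.73 km = 75.73 * 1000 = 75730 m. 1 pt = 0.00035277778 m, so 75730 m = 75730 / 0.00035277778 = 2.1466772e+08 pt ≈ 2.147e+08 pt (4 s.f.). Final answer: 2.147e+08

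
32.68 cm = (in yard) 1 cm = 0.01 m, so 32.68 cm = 32.68 * 0.01 = 0.3268 m. 1 yard = 0.9144 m, so 0.3268 m = 0.3268 / 0.9144 = 0.35739283 yard ≈ 0.3574 yard (4 s.f.). Final answer: 0.3574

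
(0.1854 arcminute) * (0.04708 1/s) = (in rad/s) 2.539e-06. Check: 1 arcminute = 0.00029088821 rad, so 0.1854 arcminute = 0.1854 * 0.00029088821 = 5.3930674e-05 rad. 0.04708 1/s = 0.04708 Hz. Combine: 5.3930674e-05 rad * 0.04708 Hz = 2.5390561e-06 rad/s. Result: 2.5390561e-06 rad/s ≈ 2.539e-06 rad/s (4 s.f.).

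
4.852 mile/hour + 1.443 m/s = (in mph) 1 mile/hour = 0.44704 m/s, so 4.852 mile/hour = 4.852 * 0.44704 = 2.1690381 m/s. 1.443 m/s is already in m/s. Sum: 2.1690381 + 1.443 = 3.6120381 m/s. 1 mph = 0.44704 m/s, so 3.6120381 m/s = 3.6120381 / 0.44704 = 8.0798991 mph ≈ 8.08 mph (4 s.f.). Final answer: 8.08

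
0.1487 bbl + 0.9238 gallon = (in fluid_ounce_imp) 1 bbl = 0.15898729 m^3, so 0.1487 bbl = 0.1487 * 0.15898729 = 0.023641411 m^3. 1 gallon = 0.0037854118 m^3, so 0.9238 gallon = 0.9238 * 0.0037854118 = 0.0034969634 m^3. Sum: 0.023641411 + 0.0034969634 = 0.027138374 m^3. 1 fluid_ounce_imp = 2.8413063e-05 m^3, so 0.027138374 m^3 = 0.027138374 / 2.8413063e-05 = 955.13724 fluid_ounce_imp ≈ 955.1 fluid_ounce_imp (4 s.f.). Final answer: 955.1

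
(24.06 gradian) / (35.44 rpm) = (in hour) 1 gradian = 0.015707963 rad, so 24.06 gradian = 24.06 * 0.015707963 = 0.3779336 rad. 1 rpm = 0.10471976 rad/s, so 35.44 rpm = 35.44 * 0.10471976 = 3.7112681 rad/s. Combine: 0.3779336 rad / 3.7112681 rad/s = 0.10183409 s. 1 hour = 3600 s, so 0.10183409 s = 0.10183409 / 3600 = 2.8287246e-05 hour ≈ 2.829e-05 hour (4 s.f.). Final answer: 2.829e-05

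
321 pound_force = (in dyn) 1.428e+08. Check: 1 pound_force = 4.4482216 N, so 321 pound_force = 321 * 4.4482216 = 1427.8791 N. 1 dyn = 1e-05 N, so 1427.8791 N = 1427.8791 / 1e-05 = 1.4278791e+08 dyn ≈ 1.428e+08 dyn (4 s.f.).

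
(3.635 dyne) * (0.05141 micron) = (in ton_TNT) 1 dyne = 1e-05 N, so 3.635 dyne = 3.635 * 1e-05 = 3.635e-05 N. 1 micron = 1e-06 m, so 0.05141 micron = 0.05141 * 1e-06 = 5.141e-08 m. Combine: 3.635e-05 N * 5.141e-08 m = 1.8687535e-12 J. 1 ton_TNT = 4.184e+09 J, so 1.8687535e-12 J = 1.8687535e-12 / 4.184e+09 = 4.4664281e-22 ton_TNT ≈ 4.466e-22 ton_TNT (4 s.f.). Final answer: 4.466e-22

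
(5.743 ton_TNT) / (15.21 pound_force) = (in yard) 1 ton_TNT = 4.184e+09 J, so 5.743 ton_TNT = 5.743 * 4.184e+09 = 2.4028712e+10 J. 1 pound_force = 4.4482216 N, so 15.21 pound_force = 15.21 * 4.4482216 = 67.657451 N. Combine: 2.4028712e+10 J / 67.657451 N = 3.5515249e+08 m. 1 yard = 0.9144 m, so 3.5515249e+08 m = 3.5515249e+08 / 0.9144 = 3.8839948e+08 yard ≈ 3.884e+08 yard (4 s.f.). Final answer: 3.884e+08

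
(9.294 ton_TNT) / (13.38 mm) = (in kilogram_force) 1 ton_TNT = 4.184e+09 J, so 9.294 ton_TNT = 9.294 * 4.184e+09 = 3.8886096e+10 J. 1 mm = 0.001 m, so 13.38 mm = 13.38 * 0.001 = 0.01338 m. Combine: 3.8886096e+10 J / 0.01338 m = 2.9062852e+12 N. 1 kilogram_force = 9.80665 N, so 2.9062852e+12 N = 2.9062852e+12 / 9.80665 = 2.9635861e+11 kilogram_force ≈ 2.964e+11 kilogram_force (4 s.f.). Final answer: 2.964e+11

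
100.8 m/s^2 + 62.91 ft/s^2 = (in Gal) 100.8 m/s^2 is already in m/s^2. 1 ft/s^2 = 0.3048 m/s^2, so 62.91 ft/s^2 = 62.91 * 0.3048 = 19.174968 m/s^2. Sum: 100.8 + 19.174968 = 119.97497 m/s^2. 1 Gal = 0.01 m/s^2, so 119.97497 m/s^2 = 119.97497 / 0.01 = 11997.497 Gal ≈ 1.2e+04 Gal (4 s.f.). Final answer: 1.2e+04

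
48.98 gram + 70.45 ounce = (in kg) 2.046. Check: 1 gram = 0.001 kg, so 48.98 gram = 48.98 * 0.001 = 0.04898 kg. 1 ounce = 0.028349523 kg, so 70.45 ounce = 70.45 * 0.028349523 = 1.9972239 kg. Sum: 0.04898 + 1.9972239 = 2.0462039 kg. Result: 2.0462039 kg ≈ 2.046 kg (4 s.f.).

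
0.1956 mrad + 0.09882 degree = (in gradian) 1 mrad = 0.001 rad, so 0.1956 mrad = 0.1956 * 0.001 = 0.0001956 rad. 1 degree = 0.017453293 rad, so 0.09882 degree = 0.09882 * 0.017453293 = 0.0017247344 rad. Sum: 0.0001956 + 0.0017247344 = 0.0019203344 rad. 1 gradian = 0.015707963 rad, so 0.0019203344 rad = 0.0019203344 / 0.015707963 = 0.12225228 gradian ≈ 0.1223 gradian (4 s.f.). Final answer: 0.1223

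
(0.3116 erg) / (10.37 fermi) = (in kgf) 3.064e+05. Check: 1 erg = 1e-07 J, so 0.3116 erg = 0.3116 * 1e-07 = 3.116e-08 J. 1 fermi = 1e-15 m, so 10.37 fermi = 10.37 * 1e-15 = 1.037e-14 m. Combine: 3.116e-08 J / 1.037e-14 m = 3004821.6 N. 1 kgf = 9.80665 N, so 3004821.6 N = 3004821.6 / 9.80665 = 306406.53 kgf ≈ 3.064e+05 kgf (4 s.f.).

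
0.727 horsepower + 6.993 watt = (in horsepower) 0.7364. Check: 1 horsepower = 745.69987 W, so 0.727 horsepower = 0.727 * 745.69987 = 542.12381 W. 6.993 watt = 6.993 W. Sum: 542.12381 + 6.993 = 549.11681 W. 1 horsepower = 745.69987 W, so 549.11681 W = 549.11681 / 745.69987 = 0.73637777 horsepower ≈ 0.7364 horsepower (4 s.f.).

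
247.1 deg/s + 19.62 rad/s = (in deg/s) 1 deg/s = 0.017453293 rad/s, so 247.1 deg/s = 247.1 * 0.017453293 = 4.3127086 rad/s. 19.62 rad/s is already in rad/s. Sum: 4.3127086 + 19.62 = 23.932709 rad/s. 1 deg/s = 0.017453293 rad/s, so 23.932709 rad/s = 23.932709 / 0.017453293 = 1371.2432 deg/s ≈ 1371 deg/s (4 s.f.). Final answer: 1371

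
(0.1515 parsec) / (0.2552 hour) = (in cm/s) 1 parsec = 3.0856776e+16 m, so 0.1515 parsec = 0.1515 * 3.0856776e+16 = 4.6748015e+15 m. 1 hour = 3600 s, so 0.2552 hour = 0.2552 * 3600 = 918.72 s. Combine: 4.6748015e+15 m / 918.72 s = 5.0883855e+12 m/s. 1 cm/s = 0.01 m/s, so 5.0883855e+12 m/s = 5.0883855e+12 / 0.01 = 5.0883855e+14 cm/s ≈ 5.088e+14 cm/s (4 s.f.). Final answer: 5.088e+14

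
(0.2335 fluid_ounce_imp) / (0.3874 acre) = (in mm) 1 fluid_ounce_imp = 2.8413063e-05 m^3, so 0.2335 fluid_ounce_imp = 0.2335 * 2.8413063e-05 = 6.6344501e-06 m^3. 1 acre = 4046.8564 m^2, so 0.3874 acre = 0.3874 * 4046.8564 = 1567.7522 m^2. Combine: 6.6344501e-06 m^3 / 1567.7522 m^2 = 4.2318232e-09 m. 1 mm = 0.001 m, so 4.2318232e-09 m = 4.2318232e-09 / 0.001 = 4.2318232e-06 mm ≈ 4.232e-06 mm (4 s.f.). Final answer: 4.232e-06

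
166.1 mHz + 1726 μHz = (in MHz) 1 mHz = 0.001 Hz, so 166.1 mHz = 166.1 * 0.001 = 0.1661 Hz. 1 μHz = 1e-06 Hz, so 1726 μHz = 1726 * 1e-06 = 0.001726 Hz. Sum: 0.1661 + 0.001726 = 0.167826 Hz. 1 MHz = 1000000 Hz, so 0.167826 Hz = 0.167826 / 1000000 = 1.67826e-07 MHz ≈ 1.678e-07 MHz (4 s.f.). Final answer: 1.678e-07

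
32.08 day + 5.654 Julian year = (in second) 1.812e+08. Check: 1 day = 86400 s, so 32.08 day = 32.08 * 86400 = 2771712 s. 1 Julian year = 31557600 s, so 5.654 Julian year = 5.654 * 31557600 = 1.7842667e+08 s. Sum: 2771712 + 1.7842667e+08 = 1.8119838e+08 s. 1.8119838e+08 s = 1.8119838e+08 second ≈ 1.812e+08 second (4 s.f.).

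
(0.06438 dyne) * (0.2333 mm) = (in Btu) 1.424e-13. Check: 1 dyne = 1e-05 N, so 0.06438 dyne = 0.06438 * 1e-05 = 6.438e-07 N. 1 mm = 0.001 m, so 0.2333 mm = 0.2333 * 0.001 = 0.0002333 m. Combine: 6.438e-07 N * 0.0002333 m = 1.5019854e-10 J. 1 Btu = 1055.0559 J, so 1.5019854e-10 J = 1.5019854e-10 / 1055.0559 = 1.4236075e-13 Btu ≈ 1.424e-13 Btu (4 s.f.).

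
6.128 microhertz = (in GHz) 1 microhertz = 1e-06 Hz, so 6.128 microhertz = 6.128 * 1e-06 = 6.128e-06 Hz. 1 GHz = 1e+09 Hz, so 6.128e-06 Hz = 6.128e-06 / 1e+09 = 6.128e-15 GHz. Final answer: 6.128e-15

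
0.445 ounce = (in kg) 1 ounce = 0.028349523 kg, so 0.445 ounce = 0.445 * 0.028349523 = 0.012615538 kg. Result: 0.012615538 kg ≈ 0.01262 kg (4 s.f.). Final answer: 0.01262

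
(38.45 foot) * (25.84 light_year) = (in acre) 1 foot = 0.3048 m, so 38.45 foot = 38.45 * 0.3048 = 11.71956 m. 1 light_year = 9.4607305e+15 m, so 25.84 light_year = 25.84 * 9.4607305e+15 = 2.4446528e+17 m. Combine: 11.71956 m * 2.4446528e+17 m = 2.8650255e+18 m^2. 1 acre = 4046.8564 m^2, so 2.8650255e+18 m^2 = 2.8650255e+18 / 4046.8564 = 7.0796321e+14 acre ≈ 7.08e+14 acre (4 s.f.). Final answer: 7.08e+14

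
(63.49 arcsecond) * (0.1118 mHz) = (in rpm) 1 arcsecond = 4.8481368e-06 rad, so 63.49 arcsecond = 63.49 * 4.8481368e-06 = 0.00030780821 rad. 1 mHz = 0.001 Hz, so 0.1118 mHz = 0.1118 * 0.001 = 0.0001118 Hz. Combine: 0.00030780821 rad * 0.0001118 Hz = 3.4412957e-08 rad/s. 1 rpm = 0.10471976 rad/s, so 3.4412957e-08 rad/s = 3.4412957e-08 / 0.10471976 = 3.2861954e-07 rpm ≈ 3.286e-07 rpm (4 s.f.). Final answer: 3.286e-07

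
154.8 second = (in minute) 2.58. Check: 154.8 second = 154.8 s. 1 minute = 60 s, so 154.8 s = 154.8 / 60 = 2.58 minute.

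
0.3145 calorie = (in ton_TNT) 3.145e-10. Check: 1 calorie = 4.184 J, so 0.3145 calorie = 0.3145 * 4.184 = 1.315868 J. 1 ton_TNT = 4.184e+09 J, so 1.315868 J = 1.315868 / 4.184e+09 = 3.145e-10 ton_TNT.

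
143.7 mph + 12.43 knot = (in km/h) 254.3. Check: 1 mph = 0.44704 m/s, so 143.7 mph = 143.7 * 0.44704 = 64.239648 m/s. 1 knot = 0.51444444 m/s, so 12.43 knot = 12.43 * 0.51444444 = 6.3945444 m/s. Sum: 64.239648 + 6.3945444 = 70.634192 m/s. 1 km/h = 0.27777778 m/s, so 70.634192 m/s = 70.634192 / 0.27777778 = 254.28309 km/h ≈ 254.3 km/h (4 s.f.).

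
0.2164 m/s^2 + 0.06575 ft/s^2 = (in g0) 0.02411. Check: 0.2164 m/s^2 is already in m/s^2. 1 ft/s^2 = 0.3048 m/s^2, so 0.06575 ft/s^2 = 0.06575 * 0.3048 = 0.0200406 m/s^2. Sum: 0.2164 + 0.0200406 = 0.2364406 m/s^2. 1 g0 = 9.80665 m/s^2, so 0.2364406 m/s^2 = 0.2364406 / 9.80665 = 0.024110231 g0 ≈ 0.02411 g0 (4 s.f.).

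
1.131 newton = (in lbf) 0.2543. Check: 1.131 newton = 1.131 N. 1 lbf = 4.4482216 N, so 1.131 N = 1.131 / 4.4482216 = 0.25425891 lbf ≈ 0.2543 lbf (4 s.f.).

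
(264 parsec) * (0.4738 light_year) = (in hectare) 1 parsec = 3.0856776e+16 m, so 264 parsec = 264 * 3.0856776e+16 = 8.1461888e+18 m. 1 light_year = 9.4607305e+15 m, so 0.4738 light_year = 0.4738 * 9.4607305e+15 = 4.4824941e+15 m. Combine: 8.1461888e+18 m * 4.4824941e+15 m = 3.6515243e+34 m^2. 1 hectare = 10000 m^2, so 3.6515243e+34 m^2 = 3.6515243e+34 / 10000 = 3.6515243e+30 hectare ≈ 3.652e+30 hectare (4 s.f.). Final answer: 3.652e+30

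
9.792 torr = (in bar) 1 torr = 133.32237 Pa, so 9.792 torr = 9.792 * 133.32237 = 1305.4926 Pa. 1 bar = 100000 Pa, so 1305.4926 Pa = 1305.4926 / 100000 = 0.013054926 bar ≈ 0.01305 bar (4 s.f.). Final answer: 0.01305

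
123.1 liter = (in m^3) 0.1231. Check: 1 liter = 0.001 m^3, so 123.1 liter = 123.1 * 0.001 = 0.1231 m^3. Result: 0.1231 m^3.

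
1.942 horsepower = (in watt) 1448. Check: 1 horsepower = 745.69987 W, so 1.942 horsepower = 1.942 * 745.69987 = 1448.1492 W. 1448.1492 W = 1448.1492 watt ≈ 1448 watt (4 s.f.).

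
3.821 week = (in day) 26.75. Check: 1 week = 604800 s, so 3.821 week = 3.821 * 604800 = 2310940.8 s. 1 day = 86400 s, so 2310940.8 s = 2310940.8 / 86400 = 26.747 day ≈ 26.75 day (4 s.f.).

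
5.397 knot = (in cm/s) 1 knot = 0.51444444 m/s, so 5.397 knot = 5.397 * 0.51444444 = 2.7764567 m/s. 1 cm/s = 0.01 m/s, so 2.7764567 m/s = 2.7764567 / 0.01 = 277.64567 cm/s ≈ 277.6 cm/s (4 s.f.). Final answer: 277.6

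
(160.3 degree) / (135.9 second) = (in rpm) 1 degree = 0.017453293 rad, so 160.3 degree = 160.3 * 0.017453293 = 2.7977628 rad. 135.9 second = 135.9 s. Combine: 2.7977628 rad / 135.9 s = 0.020586923 rad/s. 1 rpm = 0.10471976 rad/s, so 0.020586923 rad/s = 0.020586923 / 0.10471976 = 0.19659063 rpm ≈ 0.1966 rpm (4 s.f.). Final answer: 0.1966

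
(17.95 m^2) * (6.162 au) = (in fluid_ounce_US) 5.595e+17. Check: 17.95 m^2 is already in m^2. 1 au = 1.4959787e+11 m, so 6.162 au = 6.162 * 1.4959787e+11 = 9.2182208e+11 m. Combine: 17.95 m^2 * 9.2182208e+11 m = 1.6546706e+13 m^3. 1 fluid_ounce_US = 2.957353e-05 m^3, so 1.6546706e+13 m^3 = 1.6546706e+13 / 2.957353e-05 = 5.595107e+17 fluid_ounce_US ≈ 5.595e+17 fluid_ounce_US (4 s.f.).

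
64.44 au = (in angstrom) 1 au = 1.4959787e+11 m, so 64.44 au = 64.44 * 1.4959787e+11 = 9.6400868e+12 m. 1 angstrom = 1e-10 m, so 9.6400868e+12 m = 9.6400868e+12 / 1e-10 = 9.6400868e+22 angstrom ≈ 9.64e+22 angstrom (4 s.f.). Final answer: 9.64e+22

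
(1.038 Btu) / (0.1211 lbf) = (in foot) 1 Btu = 1055.0559 J, so 1.038 Btu = 1.038 * 1055.0559 = 1095.148 J. 1 lbf = 4.4482216 N, so 0.1211 lbf = 0.1211 * 4.4482216 = 0.53867964 N. Combine: 1095.148 J / 0.53867964 N = 2033.0228 m. 1 foot = 0.3048 m, so 2033.0228 m = 2033.0228 / 0.3048 = 6670.0222 foot ≈ 6670 foot (4 s.f.). Final answer: 6670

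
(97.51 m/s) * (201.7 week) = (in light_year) 1.257e-06. Check: 97.51 m/s is already in m/s. 1 week = 604800 s, so 201.7 week = 201.7 * 604800 = 1.2198816e+08 s. Combine: 97.51 m/s * 1.2198816e+08 s = 1.1895065e+10 m. 1 light_year = 9.4607305e+15 m, so 1.1895065e+10 m = 1.1895065e+10 / 9.4607305e+15 = 1.2573094e-06 light_year ≈ 1.257e-06 light_year (4 s.f.).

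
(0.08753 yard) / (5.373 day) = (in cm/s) 1 yard = 0.9144 m, so 0.08753 yard = 0.08753 * 0.9144 = 0.080037432 m. 1 day = 86400 s, so 5.373 day = 5.373 * 86400 = 464227.2 s. Combine: 0.080037432 m / 464227.2 s = 1.7241004e-07 m/s. 1 cm/s = 0.01 m/s, so 1.7241004e-07 m/s = 1.7241004e-07 / 0.01 = 1.7241004e-05 cm/s ≈ 1.724e-05 cm/s (4 s.f.). Final answer: 1.724e-05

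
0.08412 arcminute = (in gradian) 0.001558. Check: 1 arcminute = 0.00029088821 rad, so 0.08412 arcminute = 0.08412 * 0.00029088821 = 2.4469516e-05 rad. 1 gradian = 0.015707963 rad, so 2.4469516e-05 rad = 2.4469516e-05 / 0.015707963 = 0.0015577778 gradian ≈ 0.001558 gradian (4 s.f.).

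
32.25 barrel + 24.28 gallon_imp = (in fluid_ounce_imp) 1 barrel = 0.15898729 m^3, so 32.25 barrel = 32.25 * 0.15898729 = 5.1273403 m^3. 1 gallon_imp = 0.00454609 m^3, so 24.28 gallon_imp = 24.28 * 0.00454609 = 0.11037907 m^3. Sum: 5.1273403 + 0.11037907 = 5.2377193 m^3. 1 fluid_ounce_imp = 2.8413063e-05 m^3, so 5.2377193 m^3 = 5.2377193 / 2.8413063e-05 = 184341.95 fluid_ounce_imp ≈ 1.843e+05 fluid_ounce_imp (4 s.f.). Final answer: 1.843e+05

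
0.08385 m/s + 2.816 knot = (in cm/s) 153.3. Check: 0.08385 m/s is already in m/s. 1 knot = 0.51444444 m/s, so 2.816 knot = 2.816 * 0.51444444 = 1.4486756 m/s. Sum: 0.08385 + 1.4486756 = 1.5325256 m/s. 1 cm/s = 0.01 m/s, so 1.5325256 m/s = 1.5325256 / 0.01 = 153.25256 cm/s ≈ 153.3 cm/s (4 s.f.).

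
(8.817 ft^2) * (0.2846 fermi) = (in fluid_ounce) 7.883e-12. Check: 1 ft^2 = 0.09290304 m^2, so 8.817 ft^2 = 8.817 * 0.09290304 = 0.8191261 m^2. 1 fermi = 1e-15 m, so 0.2846 fermi = 0.2846 * 1e-15 = 2.846e-16 m. Combine: 0.8191261 m^2 * 2.846e-16 m = 2.3312329e-16 m^3. 1 fluid_ounce = 2.957353e-05 m^3, so 2.3312329e-16 m^3 = 2.3312329e-16 / 2.957353e-05 = 7.8828362e-12 fluid_ounce ≈ 7.883e-12 fluid_ounce (4 s.f.).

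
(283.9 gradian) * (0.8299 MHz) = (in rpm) 1 gradian = 0.015707963 rad, so 283.9 gradian = 283.9 * 0.015707963 = 4.4594908 rad. 1 MHz = 1000000 Hz, so 0.8299 MHz = 0.8299 * 1000000 = 829900 Hz. Combine: 4.4594908 rad * 829900 Hz = 3700931.4 rad/s. 1 rpm = 0.10471976 rad/s, so 3700931.4 rad/s = 3700931.4 / 0.10471976 = 35341292 rpm ≈ 3.534e+07 rpm (4 s.f.). Final answer: 3.534e+07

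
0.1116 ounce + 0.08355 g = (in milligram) 3247. Check: 1 ounce = 0.028349523 kg, so 0.1116 ounce = 0.1116 * 0.028349523 = 0.0031638068 kg. 1 g = 0.001 kg, so 0.08355 g = 0.08355 * 0.001 = 8.355e-05 kg. Sum: 0.0031638068 + 8.355e-05 = 0.0032473568 kg. 1 milligram = 1e-06 kg, so 0.0032473568 kg = 0.0032473568 / 1e-06 = 3247.3568 milligram ≈ 3247 milligram (4 s.f.).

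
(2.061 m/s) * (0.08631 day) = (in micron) 1.537e+10. Check: 2.061 m/s is already in m/s. 1 day = 86400 s, so 0.08631 day = 0.08631 * 86400 = 7457.184 s. Combine: 2.061 m/s * 7457.184 s = 15369.256 m. 1 micron = 1e-06 m, so 15369.256 m = 15369.256 / 1e-06 = 1.5369256e+10 micron ≈ 1.537e+10 micron (4 s.f.).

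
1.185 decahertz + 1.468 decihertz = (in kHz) 1 decahertz = 10 Hz, so 1.185 decahertz = 1.185 * 10 = 11.85 Hz. 1 decihertz = 0.1 Hz, so 1.468 decihertz = 1.468 * 0.1 = 0.1468 Hz. Sum: 11.85 + 0.1468 = 11.9968 Hz. 1 kHz = 1000 Hz, so 11.9968 Hz = 11.9968 / 1000 = 0.0119968 kHz ≈ 0.012 kHz (4 s.f.). Final answer: 0.012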